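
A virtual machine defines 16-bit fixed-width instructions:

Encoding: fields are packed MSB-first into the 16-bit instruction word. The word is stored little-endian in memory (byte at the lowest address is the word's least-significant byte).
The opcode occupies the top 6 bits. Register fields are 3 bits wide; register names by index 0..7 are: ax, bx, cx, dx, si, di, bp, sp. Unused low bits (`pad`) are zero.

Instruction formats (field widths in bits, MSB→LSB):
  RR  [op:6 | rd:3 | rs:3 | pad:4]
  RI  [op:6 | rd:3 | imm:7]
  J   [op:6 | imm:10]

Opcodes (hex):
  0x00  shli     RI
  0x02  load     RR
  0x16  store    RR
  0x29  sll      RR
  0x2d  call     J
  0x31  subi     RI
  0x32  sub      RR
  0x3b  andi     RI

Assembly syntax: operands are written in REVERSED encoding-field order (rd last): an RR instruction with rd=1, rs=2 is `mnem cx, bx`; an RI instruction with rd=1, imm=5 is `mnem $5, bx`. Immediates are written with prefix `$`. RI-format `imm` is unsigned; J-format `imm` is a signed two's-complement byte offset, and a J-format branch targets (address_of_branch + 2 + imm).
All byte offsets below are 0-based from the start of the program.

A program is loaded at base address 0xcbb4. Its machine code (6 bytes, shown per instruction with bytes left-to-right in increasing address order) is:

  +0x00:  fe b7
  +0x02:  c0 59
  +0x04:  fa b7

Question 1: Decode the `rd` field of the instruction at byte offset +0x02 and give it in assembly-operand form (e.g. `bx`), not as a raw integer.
[02] c0 59 → 0x59c0
  top 6b → 0x16 → store [RR]
  rd@[9:7]=0x3 ⇒ dx
  rs@[6:4]=0x4 ⇒ si

dx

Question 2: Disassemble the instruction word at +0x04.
@+04  little-endian(fa b7) = 0xb7fa
  op=0xb7fa>>10=0x2d ⇒ call (J)
  imm@[9:0]=0x3fa (s10→-6) ⇒ $-6

call $-6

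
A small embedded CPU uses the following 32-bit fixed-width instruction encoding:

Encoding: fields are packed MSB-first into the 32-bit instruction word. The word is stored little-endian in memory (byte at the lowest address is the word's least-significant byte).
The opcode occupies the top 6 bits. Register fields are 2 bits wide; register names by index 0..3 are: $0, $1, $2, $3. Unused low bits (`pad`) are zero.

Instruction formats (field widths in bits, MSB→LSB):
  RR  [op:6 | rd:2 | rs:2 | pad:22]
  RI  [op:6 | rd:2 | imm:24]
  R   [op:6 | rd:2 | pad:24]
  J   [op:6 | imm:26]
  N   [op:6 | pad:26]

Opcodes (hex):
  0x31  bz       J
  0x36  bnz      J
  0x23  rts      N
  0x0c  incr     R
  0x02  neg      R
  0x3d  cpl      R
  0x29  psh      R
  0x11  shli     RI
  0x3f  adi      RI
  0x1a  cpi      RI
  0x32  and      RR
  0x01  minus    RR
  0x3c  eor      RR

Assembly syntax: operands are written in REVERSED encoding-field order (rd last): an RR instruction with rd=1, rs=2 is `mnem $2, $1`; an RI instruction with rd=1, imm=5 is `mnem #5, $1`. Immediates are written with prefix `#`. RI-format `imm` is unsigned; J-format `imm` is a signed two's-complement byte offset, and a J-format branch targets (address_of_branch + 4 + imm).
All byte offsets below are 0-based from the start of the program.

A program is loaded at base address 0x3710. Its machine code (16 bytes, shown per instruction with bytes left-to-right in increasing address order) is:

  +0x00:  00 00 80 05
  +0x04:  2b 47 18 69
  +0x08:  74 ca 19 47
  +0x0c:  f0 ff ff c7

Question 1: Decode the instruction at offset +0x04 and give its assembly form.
+0x04: 2b 47 18 69 ⇒ word 0x6918472b (little)
  top 6b → 0x1a → cpi [RI]
  rd: (w>>24)&0x3=0x1 → $1
  imm: (w>>0)&0xffffff=0x18472b → #1591083

cpi #1591083, $1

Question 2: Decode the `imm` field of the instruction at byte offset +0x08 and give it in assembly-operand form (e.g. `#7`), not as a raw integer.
#1690228

[08] 74 ca 19 47 → 0x4719ca74
  op=0x4719ca74>>26=0x11 ⇒ shli (RI)
  rd: (w>>24)&0x3=0x3 → $3
  imm: (w>>0)&0xffffff=0x19ca74 → #1690228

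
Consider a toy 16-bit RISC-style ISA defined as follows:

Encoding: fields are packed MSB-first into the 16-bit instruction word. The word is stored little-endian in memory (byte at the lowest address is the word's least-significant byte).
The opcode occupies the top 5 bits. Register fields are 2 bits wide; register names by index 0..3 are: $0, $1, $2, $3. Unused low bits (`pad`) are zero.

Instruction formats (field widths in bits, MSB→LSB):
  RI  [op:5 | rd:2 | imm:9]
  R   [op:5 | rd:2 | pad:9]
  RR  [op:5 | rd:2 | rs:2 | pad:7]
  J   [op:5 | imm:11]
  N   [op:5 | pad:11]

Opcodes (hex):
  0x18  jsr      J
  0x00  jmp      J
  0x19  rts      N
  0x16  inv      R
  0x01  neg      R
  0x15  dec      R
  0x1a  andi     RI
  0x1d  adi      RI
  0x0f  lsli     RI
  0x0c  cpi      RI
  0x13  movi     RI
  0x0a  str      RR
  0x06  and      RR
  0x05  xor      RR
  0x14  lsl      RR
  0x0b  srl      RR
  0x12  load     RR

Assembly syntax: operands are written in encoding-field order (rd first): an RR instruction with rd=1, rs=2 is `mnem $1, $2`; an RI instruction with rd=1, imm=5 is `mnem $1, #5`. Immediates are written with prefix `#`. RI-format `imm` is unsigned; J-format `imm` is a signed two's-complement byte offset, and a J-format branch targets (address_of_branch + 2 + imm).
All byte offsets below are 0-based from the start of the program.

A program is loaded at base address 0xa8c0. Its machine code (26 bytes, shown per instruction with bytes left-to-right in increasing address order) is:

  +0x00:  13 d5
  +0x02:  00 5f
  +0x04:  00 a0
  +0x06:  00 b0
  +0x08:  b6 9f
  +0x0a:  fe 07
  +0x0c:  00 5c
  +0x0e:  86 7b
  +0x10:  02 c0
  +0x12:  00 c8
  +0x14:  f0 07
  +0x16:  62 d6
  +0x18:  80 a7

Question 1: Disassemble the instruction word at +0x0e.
[0e] 86 7b → 0x7b86
  op=0x7b86>>11=0xf ⇒ lsli (RI)
  rd@[10:9]=0x1 ⇒ $1
  imm@[8:0]=0x186 ⇒ #390

lsli $1, #390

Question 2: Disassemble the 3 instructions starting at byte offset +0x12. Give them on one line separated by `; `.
+0x12: 00 c8 ⇒ word 0xc800 (little)
  op=0xc800>>11=0x19 ⇒ rts (N)
+0x14: f0 07 ⇒ word 0x07f0 (little)
  op=0x07f0>>11=0x0 ⇒ jmp (J)
  [10:0] imm=2032 (s11→-16) = #-16
+0x16: 62 d6 ⇒ word 0xd662 (little)
  op=0xd662>>11=0x1a ⇒ andi (RI)
  [10:9] rd=3 = $3
  [8:0] imm=98 = #98

rts; jmp #-16; andi $3, #98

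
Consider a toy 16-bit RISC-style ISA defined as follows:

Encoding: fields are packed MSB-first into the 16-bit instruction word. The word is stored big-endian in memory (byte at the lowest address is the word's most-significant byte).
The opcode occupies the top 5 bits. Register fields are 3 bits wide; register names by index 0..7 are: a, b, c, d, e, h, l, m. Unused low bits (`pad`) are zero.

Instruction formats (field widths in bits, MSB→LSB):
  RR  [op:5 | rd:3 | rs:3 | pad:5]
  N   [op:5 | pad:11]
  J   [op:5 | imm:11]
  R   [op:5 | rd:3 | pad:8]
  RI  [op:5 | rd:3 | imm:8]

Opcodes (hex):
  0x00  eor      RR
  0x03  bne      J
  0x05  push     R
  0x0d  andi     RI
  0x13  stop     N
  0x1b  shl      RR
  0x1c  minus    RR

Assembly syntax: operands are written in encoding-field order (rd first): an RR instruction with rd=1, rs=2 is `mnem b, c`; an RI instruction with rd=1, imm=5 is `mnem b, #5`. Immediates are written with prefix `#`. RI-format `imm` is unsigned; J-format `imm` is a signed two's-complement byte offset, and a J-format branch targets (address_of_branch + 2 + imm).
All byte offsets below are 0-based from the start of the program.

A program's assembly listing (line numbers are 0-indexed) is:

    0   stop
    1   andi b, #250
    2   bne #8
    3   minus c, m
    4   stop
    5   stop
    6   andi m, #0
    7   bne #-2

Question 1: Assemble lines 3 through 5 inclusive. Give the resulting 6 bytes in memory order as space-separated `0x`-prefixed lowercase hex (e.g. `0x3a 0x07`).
L3: minus op=0x1c:5|rd=2:3|rs=7:3|pad=0:5 ⇒ 0xe2e0 ⇒ big e2 e0
L4: stop op=0x13:5|pad=0:11 ⇒ 0x9800 ⇒ big 98 00
L5: stop op=0x13:5|pad=0:11 ⇒ 0x9800 ⇒ big 98 00

0xe2 0xe0 0x98 0x00 0x98 0x00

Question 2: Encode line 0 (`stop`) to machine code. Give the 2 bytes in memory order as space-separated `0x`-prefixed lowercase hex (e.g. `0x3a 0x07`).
L0: stop op=0x13:5|pad=0:11 ⇒ 0x9800 ⇒ big 98 00

0x98 0x00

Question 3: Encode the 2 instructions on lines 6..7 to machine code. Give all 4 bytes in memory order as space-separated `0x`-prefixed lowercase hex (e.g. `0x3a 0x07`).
0x6f 0x00 0x1f 0xfe

line 6 (andi): pack op=0xd:5|rd=7:3|imm=0:8 = 0x6f00; big→ 6f 00
line 7 (bne): pack op=0x3:5|imm=-2:11 = 0x1ffe; big→ 1f fe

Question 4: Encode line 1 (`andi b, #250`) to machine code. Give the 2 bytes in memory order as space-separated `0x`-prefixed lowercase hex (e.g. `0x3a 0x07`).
0x69 0xfa

L1: andi op=0xd:5|rd=1:3|imm=250:8 ⇒ 0x69fa ⇒ big 69 fa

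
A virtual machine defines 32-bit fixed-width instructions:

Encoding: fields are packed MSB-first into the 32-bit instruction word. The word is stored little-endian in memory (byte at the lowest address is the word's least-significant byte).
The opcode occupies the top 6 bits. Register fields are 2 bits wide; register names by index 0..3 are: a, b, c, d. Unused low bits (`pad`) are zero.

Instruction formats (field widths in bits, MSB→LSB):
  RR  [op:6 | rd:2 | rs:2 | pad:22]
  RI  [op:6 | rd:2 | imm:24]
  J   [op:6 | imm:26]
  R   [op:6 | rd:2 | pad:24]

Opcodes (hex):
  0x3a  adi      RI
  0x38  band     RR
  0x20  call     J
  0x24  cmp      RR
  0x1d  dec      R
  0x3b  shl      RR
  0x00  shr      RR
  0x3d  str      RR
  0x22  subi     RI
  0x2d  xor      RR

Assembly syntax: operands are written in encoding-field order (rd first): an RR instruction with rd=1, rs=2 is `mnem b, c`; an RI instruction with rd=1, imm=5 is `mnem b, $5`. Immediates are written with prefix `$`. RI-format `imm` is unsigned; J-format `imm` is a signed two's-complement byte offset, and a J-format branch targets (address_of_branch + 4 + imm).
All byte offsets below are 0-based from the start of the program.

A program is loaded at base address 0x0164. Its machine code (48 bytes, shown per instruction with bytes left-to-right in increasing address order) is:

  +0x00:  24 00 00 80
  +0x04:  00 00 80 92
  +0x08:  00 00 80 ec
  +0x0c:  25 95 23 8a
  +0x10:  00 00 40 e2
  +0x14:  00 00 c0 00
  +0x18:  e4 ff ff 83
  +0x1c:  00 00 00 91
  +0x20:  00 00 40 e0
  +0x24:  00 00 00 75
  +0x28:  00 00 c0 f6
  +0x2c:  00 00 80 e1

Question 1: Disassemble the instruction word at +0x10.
+0x10: 00 00 40 e2 ⇒ word 0xe2400000 (little)
  top 6b → 0x38 → band [RR]
  rd@[25:24]=0x2 ⇒ c
  rs@[23:22]=0x1 ⇒ b

band c, b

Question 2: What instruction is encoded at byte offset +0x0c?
+0x0c: 25 95 23 8a ⇒ word 0x8a239525 (little)
  opcode bits[31:26]=0x22: subi/RI
  rd: (w>>24)&0x3=0x2 → c
  imm: (w>>0)&0xffffff=0x239525 → $2331941

subi c, $2331941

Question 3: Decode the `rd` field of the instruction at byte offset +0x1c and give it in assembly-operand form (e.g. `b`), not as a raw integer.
b

off 0x1c: read 00 00 00 91 as little → 0x91000000
  op=0x91000000>>26=0x24 ⇒ cmp (RR)
  rd@[25:24]=0x1 ⇒ b
  rs@[23:22]=0x0 ⇒ a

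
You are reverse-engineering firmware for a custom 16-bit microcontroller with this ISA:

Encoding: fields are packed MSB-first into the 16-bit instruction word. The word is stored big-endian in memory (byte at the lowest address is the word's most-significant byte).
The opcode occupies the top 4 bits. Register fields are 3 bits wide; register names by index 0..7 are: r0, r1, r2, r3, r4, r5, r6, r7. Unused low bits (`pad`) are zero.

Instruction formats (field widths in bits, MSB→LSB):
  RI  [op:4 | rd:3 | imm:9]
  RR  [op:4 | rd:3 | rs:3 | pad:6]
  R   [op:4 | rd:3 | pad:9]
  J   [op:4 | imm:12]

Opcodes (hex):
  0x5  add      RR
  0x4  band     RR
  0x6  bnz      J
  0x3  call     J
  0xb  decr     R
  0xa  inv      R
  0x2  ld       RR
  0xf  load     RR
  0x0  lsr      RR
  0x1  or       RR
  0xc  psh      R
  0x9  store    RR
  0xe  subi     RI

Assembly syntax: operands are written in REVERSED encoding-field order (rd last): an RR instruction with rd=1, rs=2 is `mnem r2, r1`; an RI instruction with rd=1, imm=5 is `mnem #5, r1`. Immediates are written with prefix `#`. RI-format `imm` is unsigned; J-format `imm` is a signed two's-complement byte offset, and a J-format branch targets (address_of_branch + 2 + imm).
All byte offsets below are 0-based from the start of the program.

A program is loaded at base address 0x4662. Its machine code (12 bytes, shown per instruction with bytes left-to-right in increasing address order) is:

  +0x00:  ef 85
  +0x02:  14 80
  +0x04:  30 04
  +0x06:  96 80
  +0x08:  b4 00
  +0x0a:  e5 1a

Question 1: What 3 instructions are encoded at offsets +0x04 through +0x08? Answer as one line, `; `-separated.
call #4; store r2, r3; decr r2

off 0x04: read 30 04 as big → 0x3004
  op=0x3004>>12=0x3 ⇒ call (J)
  [11:0] imm=4 = #4
off 0x06: read 96 80 as big → 0x9680
  op=0x9680>>12=0x9 ⇒ store (RR)
  [11:9] rd=3 = r3
  [8:6] rs=2 = r2
off 0x08: read b4 00 as big → 0xb400
  op=0xb400>>12=0xb ⇒ decr (R)
  [11:9] rd=2 = r2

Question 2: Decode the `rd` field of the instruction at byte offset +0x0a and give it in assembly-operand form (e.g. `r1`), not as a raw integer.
r2

+0x0a: e5 1a ⇒ word 0xe51a (big)
  opcode bits[15:12]=0xe: subi/RI
  [11:9] rd=2 = r2
  [8:0] imm=282 = #282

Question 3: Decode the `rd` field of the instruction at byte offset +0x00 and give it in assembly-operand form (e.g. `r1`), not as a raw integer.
off 0x00: read ef 85 as big → 0xef85
  opcode bits[15:12]=0xe: subi/RI
  [11:9] rd=7 = r7
  [8:0] imm=389 = #389

r7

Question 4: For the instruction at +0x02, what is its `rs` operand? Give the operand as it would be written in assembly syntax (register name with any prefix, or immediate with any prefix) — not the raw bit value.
r2

[02] 14 80 → 0x1480
  opcode bits[15:12]=0x1: or/RR
  rd@[11:9]=0x2 ⇒ r2
  rs@[8:6]=0x2 ⇒ r2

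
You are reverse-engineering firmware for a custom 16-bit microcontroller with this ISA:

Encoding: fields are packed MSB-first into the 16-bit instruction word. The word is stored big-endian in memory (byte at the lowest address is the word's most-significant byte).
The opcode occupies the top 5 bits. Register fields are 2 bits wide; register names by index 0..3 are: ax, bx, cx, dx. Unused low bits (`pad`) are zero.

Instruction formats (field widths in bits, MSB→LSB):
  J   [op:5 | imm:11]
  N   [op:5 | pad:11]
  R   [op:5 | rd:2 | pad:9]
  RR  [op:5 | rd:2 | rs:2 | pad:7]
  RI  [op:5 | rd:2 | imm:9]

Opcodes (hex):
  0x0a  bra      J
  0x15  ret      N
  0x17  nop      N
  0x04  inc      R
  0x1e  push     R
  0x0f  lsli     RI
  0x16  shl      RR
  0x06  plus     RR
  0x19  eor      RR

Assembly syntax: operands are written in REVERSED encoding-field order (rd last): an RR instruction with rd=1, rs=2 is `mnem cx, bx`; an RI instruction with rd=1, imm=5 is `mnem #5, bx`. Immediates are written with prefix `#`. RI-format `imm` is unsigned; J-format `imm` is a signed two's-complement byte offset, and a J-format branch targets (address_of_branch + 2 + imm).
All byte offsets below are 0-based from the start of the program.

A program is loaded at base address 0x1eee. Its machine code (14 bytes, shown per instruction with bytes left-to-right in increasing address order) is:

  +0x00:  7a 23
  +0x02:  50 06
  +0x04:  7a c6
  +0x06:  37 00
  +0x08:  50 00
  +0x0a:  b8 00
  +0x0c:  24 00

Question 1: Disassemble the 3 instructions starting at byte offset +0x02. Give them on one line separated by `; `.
bra #6; lsli #198, bx; plus cx, dx

@+02  big-endian(50 06) = 0x5006
  opcode bits[15:11]=0xa: bra/J
  [10:0] imm=6 = #6
@+04  big-endian(7a c6) = 0x7ac6
  opcode bits[15:11]=0xf: lsli/RI
  [10:9] rd=1 = bx
  [8:0] imm=198 = #198
@+06  big-endian(37 00) = 0x3700
  opcode bits[15:11]=0x6: plus/RR
  [10:9] rd=3 = dx
  [8:7] rs=2 = cx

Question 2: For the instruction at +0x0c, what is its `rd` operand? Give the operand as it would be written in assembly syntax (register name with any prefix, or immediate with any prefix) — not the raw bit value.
cx

+0x0c: 24 00 ⇒ word 0x2400 (big)
  op=0x2400>>11=0x4 ⇒ inc (R)
  [10:9] rd=2 = cx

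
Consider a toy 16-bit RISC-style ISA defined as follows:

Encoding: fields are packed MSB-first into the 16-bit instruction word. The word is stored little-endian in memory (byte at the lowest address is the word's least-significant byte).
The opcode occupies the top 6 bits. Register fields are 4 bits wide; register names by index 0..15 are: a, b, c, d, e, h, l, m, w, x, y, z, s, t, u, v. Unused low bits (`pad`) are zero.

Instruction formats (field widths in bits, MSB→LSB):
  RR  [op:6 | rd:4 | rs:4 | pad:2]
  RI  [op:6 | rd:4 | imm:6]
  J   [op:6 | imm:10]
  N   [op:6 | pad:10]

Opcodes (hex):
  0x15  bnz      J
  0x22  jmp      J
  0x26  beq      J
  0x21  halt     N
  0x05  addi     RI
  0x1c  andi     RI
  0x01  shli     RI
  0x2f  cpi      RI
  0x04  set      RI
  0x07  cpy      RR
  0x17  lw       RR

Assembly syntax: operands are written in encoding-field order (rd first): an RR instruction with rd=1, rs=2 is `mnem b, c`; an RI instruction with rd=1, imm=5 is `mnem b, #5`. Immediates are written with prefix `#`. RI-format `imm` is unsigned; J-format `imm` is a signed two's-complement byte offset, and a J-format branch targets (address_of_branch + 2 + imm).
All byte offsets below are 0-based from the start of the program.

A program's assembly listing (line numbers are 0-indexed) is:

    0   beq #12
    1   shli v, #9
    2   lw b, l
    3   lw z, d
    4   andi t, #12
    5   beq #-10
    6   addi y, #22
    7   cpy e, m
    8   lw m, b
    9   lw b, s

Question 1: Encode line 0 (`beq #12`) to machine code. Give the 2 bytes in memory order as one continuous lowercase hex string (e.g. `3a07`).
0c98

line 0 (beq): pack op=0x26:6|imm=12:10 = 0x980c; little→ 0c 98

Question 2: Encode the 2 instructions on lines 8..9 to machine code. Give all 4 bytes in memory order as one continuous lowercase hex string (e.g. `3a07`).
8. lw fields op=0x17:6|rd=7:4|rs=1:4|pad=0:2 → word 5dc4h → c4 5d
9. lw fields op=0x17:6|rd=1:4|rs=12:4|pad=0:2 → word 5c70h → 70 5c

c45d705c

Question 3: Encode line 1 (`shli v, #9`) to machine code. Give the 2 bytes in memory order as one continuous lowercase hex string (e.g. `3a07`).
L1: shli op=0x1:6|rd=15:4|imm=9:6 ⇒ 0x07c9 ⇒ little c9 07

c907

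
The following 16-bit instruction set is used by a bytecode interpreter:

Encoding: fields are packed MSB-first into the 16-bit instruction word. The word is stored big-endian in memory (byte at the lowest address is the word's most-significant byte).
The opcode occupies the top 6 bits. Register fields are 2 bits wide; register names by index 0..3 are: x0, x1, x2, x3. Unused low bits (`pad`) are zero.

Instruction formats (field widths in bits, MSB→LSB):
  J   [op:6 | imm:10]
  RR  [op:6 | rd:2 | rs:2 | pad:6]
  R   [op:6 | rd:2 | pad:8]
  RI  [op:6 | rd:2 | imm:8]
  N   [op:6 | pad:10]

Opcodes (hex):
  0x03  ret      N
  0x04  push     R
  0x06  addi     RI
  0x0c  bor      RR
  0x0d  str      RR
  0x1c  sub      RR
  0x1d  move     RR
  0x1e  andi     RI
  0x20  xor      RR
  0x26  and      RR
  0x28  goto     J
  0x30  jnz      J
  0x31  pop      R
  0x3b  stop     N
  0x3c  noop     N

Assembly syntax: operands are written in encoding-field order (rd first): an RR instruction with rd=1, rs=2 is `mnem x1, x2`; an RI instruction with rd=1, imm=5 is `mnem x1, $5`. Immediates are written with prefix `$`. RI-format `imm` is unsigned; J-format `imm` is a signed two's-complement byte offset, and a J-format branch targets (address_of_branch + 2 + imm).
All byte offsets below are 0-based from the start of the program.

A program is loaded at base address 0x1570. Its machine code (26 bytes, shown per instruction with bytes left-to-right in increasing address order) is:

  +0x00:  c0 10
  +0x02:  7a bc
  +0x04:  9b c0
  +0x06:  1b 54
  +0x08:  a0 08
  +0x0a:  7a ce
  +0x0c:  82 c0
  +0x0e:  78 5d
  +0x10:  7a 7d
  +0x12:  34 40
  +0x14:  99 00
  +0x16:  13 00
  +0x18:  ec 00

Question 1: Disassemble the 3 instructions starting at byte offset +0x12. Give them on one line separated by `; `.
str x0, x1; and x1, x0; push x3

+0x12: 34 40 ⇒ word 0x3440 (big)
  top 6b → 0xd → str [RR]
  rd@[9:8]=0x0 ⇒ x0
  rs@[7:6]=0x1 ⇒ x1
+0x14: 99 00 ⇒ word 0x9900 (big)
  top 6b → 0x26 → and [RR]
  rd@[9:8]=0x1 ⇒ x1
  rs@[7:6]=0x0 ⇒ x0
+0x16: 13 00 ⇒ word 0x1300 (big)
  top 6b → 0x4 → push [R]
  rd@[9:8]=0x3 ⇒ x3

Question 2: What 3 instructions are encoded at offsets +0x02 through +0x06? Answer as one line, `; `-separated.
[02] 7a bc → 0x7abc
  op=0x7abc>>10=0x1e ⇒ andi (RI)
  [9:8] rd=2 = x2
  [7:0] imm=188 = $188
[04] 9b c0 → 0x9bc0
  op=0x9bc0>>10=0x26 ⇒ and (RR)
  [9:8] rd=3 = x3
  [7:6] rs=3 = x3
[06] 1b 54 → 0x1b54
  op=0x1b54>>10=0x6 ⇒ addi (RI)
  [9:8] rd=3 = x3
  [7:0] imm=84 = $84

andi x2, $188; and x3, x3; addi x3, $84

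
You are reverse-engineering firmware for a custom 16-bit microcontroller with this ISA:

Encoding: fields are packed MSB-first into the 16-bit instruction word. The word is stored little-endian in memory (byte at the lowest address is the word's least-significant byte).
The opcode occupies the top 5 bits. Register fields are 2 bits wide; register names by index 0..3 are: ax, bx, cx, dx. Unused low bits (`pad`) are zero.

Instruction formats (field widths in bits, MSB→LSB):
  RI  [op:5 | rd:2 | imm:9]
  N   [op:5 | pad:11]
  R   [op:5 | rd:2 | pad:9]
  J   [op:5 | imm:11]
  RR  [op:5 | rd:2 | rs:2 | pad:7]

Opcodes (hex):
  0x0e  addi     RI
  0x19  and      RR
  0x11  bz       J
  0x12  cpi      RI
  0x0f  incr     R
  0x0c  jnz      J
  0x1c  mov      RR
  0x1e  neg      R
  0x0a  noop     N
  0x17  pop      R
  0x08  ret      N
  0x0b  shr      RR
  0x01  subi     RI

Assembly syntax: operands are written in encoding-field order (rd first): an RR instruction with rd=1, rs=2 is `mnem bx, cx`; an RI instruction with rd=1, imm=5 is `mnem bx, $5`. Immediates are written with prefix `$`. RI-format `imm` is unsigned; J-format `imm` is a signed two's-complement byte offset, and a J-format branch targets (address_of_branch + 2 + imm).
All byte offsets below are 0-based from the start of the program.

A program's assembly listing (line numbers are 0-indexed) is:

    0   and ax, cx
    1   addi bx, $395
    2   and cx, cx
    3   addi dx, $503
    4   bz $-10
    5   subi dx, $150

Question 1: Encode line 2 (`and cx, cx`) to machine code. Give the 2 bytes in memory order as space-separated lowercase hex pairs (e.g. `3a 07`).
2. and fields op=0x19:5|rd=2:2|rs=2:2|pad=0:7 → word cd00h → 00 cd

00 cd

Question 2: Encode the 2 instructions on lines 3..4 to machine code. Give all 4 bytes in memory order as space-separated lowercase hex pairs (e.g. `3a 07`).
3. addi fields op=0xe:5|rd=3:2|imm=503:9 → word 77f7h → f7 77
4. bz fields op=0x11:5|imm=-10:11 → word 8ff6h → f6 8f

f7 77 f6 8f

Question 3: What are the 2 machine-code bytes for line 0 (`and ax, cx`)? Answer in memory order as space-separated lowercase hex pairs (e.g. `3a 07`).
00 c9

line 0 (and): pack op=0x19:5|rd=0:2|rs=2:2|pad=0:7 = 0xc900; little→ 00 c9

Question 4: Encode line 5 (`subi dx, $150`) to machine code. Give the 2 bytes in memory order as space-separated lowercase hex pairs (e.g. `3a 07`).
96 0e

line 5 (subi): pack op=0x1:5|rd=3:2|imm=150:9 = 0x0e96; little→ 96 0e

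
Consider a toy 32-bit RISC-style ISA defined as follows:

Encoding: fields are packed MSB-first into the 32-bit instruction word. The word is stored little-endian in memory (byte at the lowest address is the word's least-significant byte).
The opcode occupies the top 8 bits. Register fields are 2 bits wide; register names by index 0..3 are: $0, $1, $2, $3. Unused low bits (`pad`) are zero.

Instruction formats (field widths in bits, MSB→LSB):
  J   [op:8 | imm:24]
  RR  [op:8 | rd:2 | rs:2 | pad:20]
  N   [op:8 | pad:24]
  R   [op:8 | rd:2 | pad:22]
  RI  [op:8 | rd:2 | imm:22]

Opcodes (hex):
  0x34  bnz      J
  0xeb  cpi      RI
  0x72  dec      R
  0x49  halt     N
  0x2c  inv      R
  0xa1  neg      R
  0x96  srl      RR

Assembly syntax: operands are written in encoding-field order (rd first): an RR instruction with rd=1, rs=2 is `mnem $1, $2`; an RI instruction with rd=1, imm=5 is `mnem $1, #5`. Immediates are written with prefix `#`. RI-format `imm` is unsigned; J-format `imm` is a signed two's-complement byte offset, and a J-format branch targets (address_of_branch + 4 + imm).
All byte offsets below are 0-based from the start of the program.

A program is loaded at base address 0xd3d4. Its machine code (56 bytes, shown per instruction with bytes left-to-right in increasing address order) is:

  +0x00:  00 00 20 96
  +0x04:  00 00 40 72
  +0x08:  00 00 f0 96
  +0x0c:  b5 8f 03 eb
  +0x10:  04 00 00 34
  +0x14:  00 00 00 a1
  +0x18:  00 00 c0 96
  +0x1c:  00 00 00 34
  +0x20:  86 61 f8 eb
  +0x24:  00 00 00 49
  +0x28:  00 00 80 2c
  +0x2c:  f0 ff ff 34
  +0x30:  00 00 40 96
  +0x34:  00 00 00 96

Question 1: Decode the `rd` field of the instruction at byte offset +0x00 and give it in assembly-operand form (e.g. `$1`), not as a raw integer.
off 0x00: read 00 00 20 96 as little → 0x96200000
  op=0x96200000>>24=0x96 ⇒ srl (RR)
  [23:22] rd=0 = $0
  [21:20] rs=2 = $2

$0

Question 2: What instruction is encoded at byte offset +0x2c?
off 0x2c: read f0 ff ff 34 as little → 0x34fffff0
  op=0x34fffff0>>24=0x34 ⇒ bnz (J)
  imm@[23:0]=0xfffff0 (s24→-16) ⇒ #-16

bnz #-16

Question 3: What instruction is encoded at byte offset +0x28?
+0x28: 00 00 80 2c ⇒ word 0x2c800000 (little)
  op=0x2c800000>>24=0x2c ⇒ inv (R)
  rd: (w>>22)&0x3=0x2 → $2

inv $2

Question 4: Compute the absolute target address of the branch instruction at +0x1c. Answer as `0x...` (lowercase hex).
0xd3f4

@+1c  little-endian(00 00 00 34) = 0x34000000
  op=0x34000000>>24=0x34 ⇒ bnz (J)
  [23:0] imm=0 = #0
  target = base 0xd3d4 + off 0x1c + 4 + imm 0 = 0xd3f4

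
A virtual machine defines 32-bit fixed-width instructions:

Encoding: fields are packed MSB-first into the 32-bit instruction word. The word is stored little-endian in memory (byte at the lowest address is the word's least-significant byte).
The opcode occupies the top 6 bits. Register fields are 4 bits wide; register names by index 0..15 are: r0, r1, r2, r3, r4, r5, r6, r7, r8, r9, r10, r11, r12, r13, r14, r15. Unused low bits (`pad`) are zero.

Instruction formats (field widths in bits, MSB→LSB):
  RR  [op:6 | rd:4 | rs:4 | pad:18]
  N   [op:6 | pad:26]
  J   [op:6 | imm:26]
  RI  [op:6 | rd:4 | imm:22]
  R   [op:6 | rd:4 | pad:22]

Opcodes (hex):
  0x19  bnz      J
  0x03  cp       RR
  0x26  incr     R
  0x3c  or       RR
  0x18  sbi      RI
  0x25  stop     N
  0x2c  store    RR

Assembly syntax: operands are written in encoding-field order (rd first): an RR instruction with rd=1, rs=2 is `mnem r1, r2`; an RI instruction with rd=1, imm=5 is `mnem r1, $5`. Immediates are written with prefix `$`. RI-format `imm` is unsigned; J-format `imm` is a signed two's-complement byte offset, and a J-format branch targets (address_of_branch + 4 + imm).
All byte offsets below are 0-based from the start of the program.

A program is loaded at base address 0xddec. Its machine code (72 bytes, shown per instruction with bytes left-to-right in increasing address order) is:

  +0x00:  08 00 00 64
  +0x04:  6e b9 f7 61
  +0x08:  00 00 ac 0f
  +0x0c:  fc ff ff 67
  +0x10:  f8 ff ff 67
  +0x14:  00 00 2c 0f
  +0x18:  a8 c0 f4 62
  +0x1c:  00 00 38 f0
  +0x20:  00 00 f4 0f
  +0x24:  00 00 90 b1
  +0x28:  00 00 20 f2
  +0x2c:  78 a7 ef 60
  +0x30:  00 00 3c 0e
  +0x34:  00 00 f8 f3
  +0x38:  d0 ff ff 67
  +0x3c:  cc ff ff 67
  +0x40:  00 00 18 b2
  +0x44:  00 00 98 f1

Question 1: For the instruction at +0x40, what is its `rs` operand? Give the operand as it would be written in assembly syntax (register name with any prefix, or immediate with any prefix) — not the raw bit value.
r6

[40] 00 00 18 b2 → 0xb2180000
  opcode bits[31:26]=0x2c: store/RR
  rd@[25:22]=0x8 ⇒ r8
  rs@[21:18]=0x6 ⇒ r6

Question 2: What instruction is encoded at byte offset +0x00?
bnz $8

[00] 08 00 00 64 → 0x64000008
  top 6b → 0x19 → bnz [J]
  imm: (w>>0)&0x3ffffff=0x8 → $8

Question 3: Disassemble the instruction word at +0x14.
cp r12, r11

+0x14: 00 00 2c 0f ⇒ word 0x0f2c0000 (little)
  opcode bits[31:26]=0x3: cp/RR
  [25:22] rd=12 = r12
  [21:18] rs=11 = r11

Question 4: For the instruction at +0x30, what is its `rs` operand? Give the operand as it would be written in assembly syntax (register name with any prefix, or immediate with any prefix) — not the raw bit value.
r15

@+30  little-endian(00 00 3c 0e) = 0x0e3c0000
  opcode bits[31:26]=0x3: cp/RR
  [25:22] rd=8 = r8
  [21:18] rs=15 = r15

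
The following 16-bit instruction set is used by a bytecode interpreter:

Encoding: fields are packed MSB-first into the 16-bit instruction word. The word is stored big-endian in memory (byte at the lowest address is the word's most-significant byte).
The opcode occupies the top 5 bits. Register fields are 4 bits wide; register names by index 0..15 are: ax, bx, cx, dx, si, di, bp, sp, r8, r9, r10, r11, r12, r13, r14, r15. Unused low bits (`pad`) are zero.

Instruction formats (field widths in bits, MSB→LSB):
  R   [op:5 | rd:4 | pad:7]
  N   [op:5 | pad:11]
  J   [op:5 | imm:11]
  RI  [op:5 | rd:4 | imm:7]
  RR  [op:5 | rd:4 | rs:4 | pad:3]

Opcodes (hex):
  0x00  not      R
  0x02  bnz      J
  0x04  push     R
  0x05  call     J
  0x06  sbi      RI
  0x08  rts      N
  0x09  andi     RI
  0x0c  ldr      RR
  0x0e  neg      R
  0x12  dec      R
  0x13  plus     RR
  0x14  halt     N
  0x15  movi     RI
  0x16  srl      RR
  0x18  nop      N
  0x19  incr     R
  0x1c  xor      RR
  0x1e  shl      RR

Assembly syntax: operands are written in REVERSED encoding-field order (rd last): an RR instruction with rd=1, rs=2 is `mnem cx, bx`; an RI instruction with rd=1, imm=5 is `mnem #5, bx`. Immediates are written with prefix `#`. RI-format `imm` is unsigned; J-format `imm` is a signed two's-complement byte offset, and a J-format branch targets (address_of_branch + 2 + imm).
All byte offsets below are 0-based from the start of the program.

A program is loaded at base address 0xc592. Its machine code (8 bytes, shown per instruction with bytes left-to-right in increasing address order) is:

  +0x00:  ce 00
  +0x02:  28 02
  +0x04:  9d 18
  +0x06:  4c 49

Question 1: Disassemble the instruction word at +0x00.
incr r12

off 0x00: read ce 00 as big → 0xce00
  opcode bits[15:11]=0x19: incr/R
  rd@[10:7]=0xc ⇒ r12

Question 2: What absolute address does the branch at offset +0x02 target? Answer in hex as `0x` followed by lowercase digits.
[02] 28 02 → 0x2802
  top 5b → 0x5 → call [J]
  imm@[10:0]=0x2 ⇒ #2
  target = base 0xc592 + off 0x02 + 2 + imm 2 = 0xc598

0xc598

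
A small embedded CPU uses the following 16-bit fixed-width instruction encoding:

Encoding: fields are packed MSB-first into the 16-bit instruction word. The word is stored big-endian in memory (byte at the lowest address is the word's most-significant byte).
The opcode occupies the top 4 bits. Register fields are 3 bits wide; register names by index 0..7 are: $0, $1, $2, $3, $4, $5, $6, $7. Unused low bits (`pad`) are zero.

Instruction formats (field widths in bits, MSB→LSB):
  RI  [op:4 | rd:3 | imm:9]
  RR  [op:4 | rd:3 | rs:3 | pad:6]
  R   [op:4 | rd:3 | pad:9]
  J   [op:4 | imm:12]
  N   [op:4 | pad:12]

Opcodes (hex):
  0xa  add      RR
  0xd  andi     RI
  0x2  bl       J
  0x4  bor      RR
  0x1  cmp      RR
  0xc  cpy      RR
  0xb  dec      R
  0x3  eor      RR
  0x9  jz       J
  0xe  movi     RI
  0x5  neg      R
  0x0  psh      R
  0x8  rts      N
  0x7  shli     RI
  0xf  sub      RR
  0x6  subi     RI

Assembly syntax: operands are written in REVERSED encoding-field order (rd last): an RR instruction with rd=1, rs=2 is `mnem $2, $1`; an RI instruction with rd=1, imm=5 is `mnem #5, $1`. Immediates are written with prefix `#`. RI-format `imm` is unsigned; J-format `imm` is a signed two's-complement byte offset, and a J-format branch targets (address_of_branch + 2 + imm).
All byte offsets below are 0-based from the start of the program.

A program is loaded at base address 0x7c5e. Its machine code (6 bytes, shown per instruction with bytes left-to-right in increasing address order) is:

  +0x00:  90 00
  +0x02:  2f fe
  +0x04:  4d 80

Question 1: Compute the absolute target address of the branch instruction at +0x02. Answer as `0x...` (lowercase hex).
[02] 2f fe → 0x2ffe
  opcode bits[15:12]=0x2: bl/J
  imm@[11:0]=0xffe (s12→-2) ⇒ #-2
  target = base 0x7c5e + off 0x02 + 2 + imm -2 = 0x7c60

0x7c60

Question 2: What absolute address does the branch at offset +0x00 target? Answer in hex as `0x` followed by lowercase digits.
+0x00: 90 00 ⇒ word 0x9000 (big)
  top 4b → 0x9 → jz [J]
  imm: (w>>0)&0xfff=0x0 → #0
  target = base 0x7c5e + off 0x00 + 2 + imm 0 = 0x7c60

0x7c60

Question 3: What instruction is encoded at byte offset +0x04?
@+04  big-endian(4d 80) = 0x4d80
  op=0x4d80>>12=0x4 ⇒ bor (RR)
  rd@[11:9]=0x6 ⇒ $6
  rs@[8:6]=0x6 ⇒ $6

bor $6, $6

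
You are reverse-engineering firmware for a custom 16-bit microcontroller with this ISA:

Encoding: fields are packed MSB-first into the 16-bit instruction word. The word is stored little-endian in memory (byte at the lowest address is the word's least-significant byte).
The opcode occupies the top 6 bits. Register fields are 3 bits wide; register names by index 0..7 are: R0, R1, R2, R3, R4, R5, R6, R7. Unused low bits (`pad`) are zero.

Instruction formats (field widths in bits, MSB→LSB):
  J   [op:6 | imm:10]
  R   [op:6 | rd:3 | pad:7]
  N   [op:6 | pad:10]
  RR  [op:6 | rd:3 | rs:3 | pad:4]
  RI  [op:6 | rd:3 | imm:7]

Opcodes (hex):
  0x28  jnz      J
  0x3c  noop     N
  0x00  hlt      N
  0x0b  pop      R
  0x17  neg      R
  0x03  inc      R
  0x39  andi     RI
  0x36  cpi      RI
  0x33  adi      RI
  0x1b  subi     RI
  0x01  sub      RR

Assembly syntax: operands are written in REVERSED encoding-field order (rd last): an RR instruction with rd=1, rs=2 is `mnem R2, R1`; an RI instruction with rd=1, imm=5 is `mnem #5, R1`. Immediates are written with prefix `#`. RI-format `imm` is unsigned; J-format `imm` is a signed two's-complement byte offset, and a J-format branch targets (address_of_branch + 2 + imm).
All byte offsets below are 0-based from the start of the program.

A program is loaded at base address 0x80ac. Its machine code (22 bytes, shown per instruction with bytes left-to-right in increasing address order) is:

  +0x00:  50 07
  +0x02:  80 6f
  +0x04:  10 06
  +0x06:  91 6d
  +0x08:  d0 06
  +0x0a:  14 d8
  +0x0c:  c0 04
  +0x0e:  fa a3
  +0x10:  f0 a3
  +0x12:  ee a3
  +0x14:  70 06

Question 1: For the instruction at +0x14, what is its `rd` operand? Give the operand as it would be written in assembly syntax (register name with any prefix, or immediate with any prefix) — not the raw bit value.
off 0x14: read 70 06 as little → 0x0670
  top 6b → 0x1 → sub [RR]
  [9:7] rd=4 = R4
  [6:4] rs=7 = R7

R4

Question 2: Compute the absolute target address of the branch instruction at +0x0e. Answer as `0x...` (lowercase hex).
0x80b6

@+0e  little-endian(fa a3) = 0xa3fa
  top 6b → 0x28 → jnz [J]
  imm: (w>>0)&0x3ff=0x3fa (s10→-6) → #-6
  target = base 0x80ac + off 0x0e + 2 + imm -6 = 0x80b6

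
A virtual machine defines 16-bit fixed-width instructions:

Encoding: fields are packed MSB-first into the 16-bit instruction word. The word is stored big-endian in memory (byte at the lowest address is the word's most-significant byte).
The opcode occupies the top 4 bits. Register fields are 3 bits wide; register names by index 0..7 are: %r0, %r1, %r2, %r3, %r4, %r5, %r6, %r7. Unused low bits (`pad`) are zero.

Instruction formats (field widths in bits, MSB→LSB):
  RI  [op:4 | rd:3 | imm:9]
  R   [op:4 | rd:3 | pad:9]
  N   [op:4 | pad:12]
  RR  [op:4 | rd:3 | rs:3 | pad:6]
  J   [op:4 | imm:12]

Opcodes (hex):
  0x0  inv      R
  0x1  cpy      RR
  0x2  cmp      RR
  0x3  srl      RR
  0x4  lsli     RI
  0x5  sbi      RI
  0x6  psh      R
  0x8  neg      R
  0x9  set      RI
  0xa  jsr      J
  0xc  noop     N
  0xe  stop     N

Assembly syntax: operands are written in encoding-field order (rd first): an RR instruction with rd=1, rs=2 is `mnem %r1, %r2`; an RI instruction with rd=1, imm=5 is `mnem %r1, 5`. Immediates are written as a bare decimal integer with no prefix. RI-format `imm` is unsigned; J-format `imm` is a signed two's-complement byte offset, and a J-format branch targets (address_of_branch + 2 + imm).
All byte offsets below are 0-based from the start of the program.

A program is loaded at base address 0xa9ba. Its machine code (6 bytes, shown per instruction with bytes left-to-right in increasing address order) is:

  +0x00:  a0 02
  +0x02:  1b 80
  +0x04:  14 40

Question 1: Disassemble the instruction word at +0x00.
jsr 2

[00] a0 02 → 0xa002
  op=0xa002>>12=0xa ⇒ jsr (J)
  imm: (w>>0)&0xfff=0x2 → 2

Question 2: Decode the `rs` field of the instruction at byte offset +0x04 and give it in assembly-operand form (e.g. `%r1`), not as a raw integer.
%r1

[04] 14 40 → 0x1440
  opcode bits[15:12]=0x1: cpy/RR
  rd: (w>>9)&0x7=0x2 → %r2
  rs: (w>>6)&0x7=0x1 → %r1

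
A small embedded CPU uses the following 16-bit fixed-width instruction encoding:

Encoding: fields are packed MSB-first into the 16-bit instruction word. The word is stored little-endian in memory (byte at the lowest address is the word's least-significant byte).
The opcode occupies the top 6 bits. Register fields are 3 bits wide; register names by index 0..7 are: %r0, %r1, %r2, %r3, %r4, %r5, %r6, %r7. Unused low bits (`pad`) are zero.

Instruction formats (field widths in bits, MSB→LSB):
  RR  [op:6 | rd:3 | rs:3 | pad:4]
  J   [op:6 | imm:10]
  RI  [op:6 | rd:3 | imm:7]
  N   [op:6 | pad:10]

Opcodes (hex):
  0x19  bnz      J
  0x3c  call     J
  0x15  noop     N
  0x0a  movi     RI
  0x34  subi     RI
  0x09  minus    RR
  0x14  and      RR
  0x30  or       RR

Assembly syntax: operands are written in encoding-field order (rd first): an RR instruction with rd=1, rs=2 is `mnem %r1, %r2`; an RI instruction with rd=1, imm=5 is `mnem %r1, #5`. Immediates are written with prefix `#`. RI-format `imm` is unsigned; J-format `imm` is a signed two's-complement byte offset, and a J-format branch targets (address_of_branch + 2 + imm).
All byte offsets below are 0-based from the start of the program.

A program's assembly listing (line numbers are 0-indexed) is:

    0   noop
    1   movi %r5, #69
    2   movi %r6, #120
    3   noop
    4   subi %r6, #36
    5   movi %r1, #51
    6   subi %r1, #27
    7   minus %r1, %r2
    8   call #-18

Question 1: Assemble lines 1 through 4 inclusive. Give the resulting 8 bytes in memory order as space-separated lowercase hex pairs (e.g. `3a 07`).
1. movi fields op=0xa:6|rd=5:3|imm=69:7 → word 2ac5h → c5 2a
2. movi fields op=0xa:6|rd=6:3|imm=120:7 → word 2b78h → 78 2b
3. noop fields op=0x15:6|pad=0:10 → word 5400h → 00 54
4. subi fields op=0x34:6|rd=6:3|imm=36:7 → word d324h → 24 d3

c5 2a 78 2b 00 54 24 d3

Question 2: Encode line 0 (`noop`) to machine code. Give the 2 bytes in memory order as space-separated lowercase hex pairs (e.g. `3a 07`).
L0: noop op=0x15:6|pad=0:10 ⇒ 0x5400 ⇒ little 00 54

00 54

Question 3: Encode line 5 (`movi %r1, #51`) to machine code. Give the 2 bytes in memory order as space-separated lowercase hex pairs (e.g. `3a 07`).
b3 28

L5: movi op=0xa:6|rd=1:3|imm=51:7 ⇒ 0x28b3 ⇒ little b3 28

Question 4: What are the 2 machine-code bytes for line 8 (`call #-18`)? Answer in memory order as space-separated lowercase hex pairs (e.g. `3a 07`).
ee f3

8. call fields op=0x3c:6|imm=-18:10 → word f3eeh → ee f3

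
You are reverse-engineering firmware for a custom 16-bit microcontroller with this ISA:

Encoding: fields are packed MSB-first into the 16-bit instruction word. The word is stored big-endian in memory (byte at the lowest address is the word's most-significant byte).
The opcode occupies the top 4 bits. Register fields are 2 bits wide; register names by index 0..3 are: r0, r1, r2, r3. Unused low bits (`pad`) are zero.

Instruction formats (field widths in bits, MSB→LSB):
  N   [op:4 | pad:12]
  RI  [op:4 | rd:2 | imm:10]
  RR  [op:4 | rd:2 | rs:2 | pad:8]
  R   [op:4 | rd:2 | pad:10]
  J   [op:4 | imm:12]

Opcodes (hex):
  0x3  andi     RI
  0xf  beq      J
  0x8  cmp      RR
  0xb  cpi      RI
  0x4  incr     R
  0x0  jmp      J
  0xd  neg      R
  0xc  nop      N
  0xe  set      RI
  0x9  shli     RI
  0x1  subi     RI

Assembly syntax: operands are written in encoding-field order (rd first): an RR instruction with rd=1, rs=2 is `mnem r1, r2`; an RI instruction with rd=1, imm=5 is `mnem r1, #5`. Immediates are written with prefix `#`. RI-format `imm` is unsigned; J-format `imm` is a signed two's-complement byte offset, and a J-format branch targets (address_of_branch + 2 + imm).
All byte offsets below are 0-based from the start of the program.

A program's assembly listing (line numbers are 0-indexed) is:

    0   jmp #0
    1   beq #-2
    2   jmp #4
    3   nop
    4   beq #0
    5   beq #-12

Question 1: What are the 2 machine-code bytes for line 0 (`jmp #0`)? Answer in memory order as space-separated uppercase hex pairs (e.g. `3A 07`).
00 00

line 0 (jmp): pack op=0x0:4|imm=0:12 = 0x0000; big→ 00 00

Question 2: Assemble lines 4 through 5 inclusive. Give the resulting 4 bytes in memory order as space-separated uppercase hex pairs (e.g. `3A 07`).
F0 00 FF F4

L4: beq op=0xf:4|imm=0:12 ⇒ 0xf000 ⇒ big f0 00
L5: beq op=0xf:4|imm=-12:12 ⇒ 0xfff4 ⇒ big ff f4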